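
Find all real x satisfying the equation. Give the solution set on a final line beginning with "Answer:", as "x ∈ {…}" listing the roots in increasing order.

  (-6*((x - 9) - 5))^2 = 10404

Step 1. [(-6*((x - 9) - 5))^2 = 10404] LHS squared, RHS 10404 ≥ 0: apply √ (±). So sqrt: -6*((x - 9) - 5) = 102 or -102.
Step 2. [-6*((x - 9) - 5) = 102 or -102] divide by the outer -6. So div: (x - 9) - 5 = -17 or 17.
Step 3. [(x - 9) - 5 = -17 or 17] add 5: x sits inside (… - 5) ⇒ sub: x - 9 = -12 or 22.
Step 4. [x - 9 = -12 or 22] add 9: x sits inside (… - 9). So sub: x = -3 or 31.

Answer: x ∈ {-3, 31}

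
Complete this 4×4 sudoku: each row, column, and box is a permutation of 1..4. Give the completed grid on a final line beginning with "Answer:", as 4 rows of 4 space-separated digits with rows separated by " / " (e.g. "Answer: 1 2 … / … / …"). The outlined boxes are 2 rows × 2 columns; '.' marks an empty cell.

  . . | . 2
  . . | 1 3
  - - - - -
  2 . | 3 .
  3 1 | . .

Step 1. [r1c3∈{4}] nothing but 4 survives at r1c3 ⇒ r1c3=4.
Step 2. [r3c2∈{4}] r3c2's peers cover all but 4. So r3c2=4.
Step 3. [r2c2∈{2}] only 2 remains possible at r2c2 ⇒ r2c2=2.
Step 4. [r1c2∈{3}] r1c2's peers cover all but 3. So r1c2=3.
Step 5. [r4c3∈{2}] r4c3 has the single candidate 2 ⇒ r4c3=2.
Step 6. [r3c4∈{1}] nothing but 1 survives at r3c4, so r3c4=1.
Step 7. [r2c1∈{4}] only 4 remains possible at r2c1, so r2c1=4.
Step 8. [r4c4∈{4}] only 4 remains possible at r4c4 ⇒ r4c4=4.
Step 9. [r1c1∈{1}] only 1 remains possible at r1c1, so r1c1=1.

Answer: 1 3 4 2 / 4 2 1 3 / 2 4 3 1 / 3 1 2 4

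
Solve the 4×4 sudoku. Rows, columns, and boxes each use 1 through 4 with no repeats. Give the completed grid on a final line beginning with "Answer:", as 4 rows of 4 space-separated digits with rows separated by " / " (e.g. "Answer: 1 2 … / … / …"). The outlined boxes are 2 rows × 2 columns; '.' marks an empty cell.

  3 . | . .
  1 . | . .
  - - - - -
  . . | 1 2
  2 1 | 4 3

Step 1. [r1c3∈{2}] r1c3's peers cover all but 2, so r1c3=2.
Step 2. [r1c2∈{4}] r1c2 is down to just 4 ⇒ r1c2=4.
Step 3. [r3c1∈{4}] only 4 remains possible at r3c1. So r3c1=4.
Step 4. [r3c2∈{3}] r3c2's peers cover all but 3, so r3c2=3.
Step 5. [r1c4∈{1}] r1c4 is down to just 1, so r1c4=1.
Step 6. [r2c4∈{4}] nothing but 4 survives at r2c4. So r2c4=4.
Step 7. [r2c3∈{3}] r2c3 is down to just 3 ⇒ r2c3=3.
Step 8. [r2c2∈{2}] r2c2's peers cover all but 2. So r2c2=2.

Answer: 3 4 2 1 / 1 2 3 4 / 4 3 1 2 / 2 1 4 3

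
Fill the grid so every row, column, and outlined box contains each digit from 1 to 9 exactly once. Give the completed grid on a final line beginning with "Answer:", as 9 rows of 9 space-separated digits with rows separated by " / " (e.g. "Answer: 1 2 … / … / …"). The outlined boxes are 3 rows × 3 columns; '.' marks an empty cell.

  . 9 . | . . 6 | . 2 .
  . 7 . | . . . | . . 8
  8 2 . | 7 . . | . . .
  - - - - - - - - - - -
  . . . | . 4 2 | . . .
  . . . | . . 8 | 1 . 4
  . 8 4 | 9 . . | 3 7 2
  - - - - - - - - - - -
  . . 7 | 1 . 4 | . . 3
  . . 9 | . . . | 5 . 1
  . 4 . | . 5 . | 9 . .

Step 1. [r9c3∈{1,2,3,6,8}] 8 has one home in col 3: r9c3. So r9c3=8.
Step 2. [r9c8∈{6}] only 6 remains possible at r9c8, so r9c8=6.
Step 3. [r4c1∈{1,3,5,6,7,9}] row 4 places 7 nowhere but r4c1 ⇒ r4c1=7.
Step 4. [r7c5∈{2,6,8,9}] 9 has one home in row 7: r7c5, so r7c5=9.
Step 5. [r4c2∈{1,3,5,6}] across col 2, 1 lands solely at r4c2, so r4c2=1.
Step 6. [r5c1∈{2,3,5,6,9}] across col 1, 9 lands solely at r5c1, so r5c1=9.
Step 7. [r5c8∈{5}] r5c8 has the single candidate 5 ⇒ r5c8=5.
Step 8. [r9c1∈{1,2,3}] r9c1 is the only open cell in row 9 admitting 1 ⇒ r9c1=1.
Step 9. [r9c4∈{2,3}] in row 9, 2 fits only at r9c4, so r9c4=2.
Step 10. [r9c6∈{3,7}] 3 has one home in row 9: r9c6, so r9c6=3.
Step 11. [r7c8∈{8}] nothing but 8 survives at r7c8 ⇒ r7c8=8.
Step 12. [r8c1∈{2,3,6}] across row 8, 2 lands solely at r8c1. So r8c1=2.
Step 13. [r5c5∈{3,6,7}] row 5 places 7 nowhere but r5c5 ⇒ r5c5=7.
Step 14. [r4c8∈{9}] r4c8 has the single candidate 9, so r4c8=9.
Step 15. [r4c9∈{6}] nothing but 6 survives at r4c9. So r4c9=6.
Step 16. [r2c6∈{1,5,9}] row 2 places 9 nowhere but r2c6. So r2c6=9.
Step 17. [r5c3∈{2,3,6}] across row 5, 2 lands solely at r5c3, so r5c3=2.
Step 18. [r8c2∈{3,6}] 3 has one home in row 8: r8c2 ⇒ r8c2=3.
Step 19. [r4c3∈{3,5}] r4c3 is the only open cell in box 4 admitting 3, so r4c3=3.
Step 20. [r6c1∈{5,6}] r6c1 is the only open cell in box 4 admitting 5. So r6c1=5.
Step 21. [r3c6∈{1,5}] 5 has one home in col 6: r3c6, so r3c6=5.
Step 22. [r2c3∈{1,5,6}] r2c3 is the only open cell in row 2 admitting 5. So r2c3=5.
Step 23. [r3c3∈{1,6}] col 3 places 6 nowhere but r3c3 ⇒ r3c3=6.
Step 24. [r3c7∈{4}] r3c7 is down to just 4, so r3c7=4.
Step 25. [r6c5∈{1,6}] row 6 places 6 nowhere but r6c5 ⇒ r6c5=6.
Step 26. [r2c5∈{1,2,3}] row 2 places 2 nowhere but r2c5. So r2c5=2.
Step 27. [r8c5∈{8}] only 8 remains possible at r8c5, so r8c5=8.
Step 28. [r5c4∈{3}] r5c4 is down to just 3, so r5c4=3.
Step 29. [r2c4∈{4}] nothing but 4 survives at r2c4 ⇒ r2c4=4.
Step 30. [r2c1∈{3}] r2c1's peers cover all but 3 ⇒ r2c1=3.
Step 31. [r3c8∈{1,3}] across col 8, 3 lands solely at r3c8, so r3c8=3.
Step 32. [r7c2∈{5,6}] in row 7, 5 fits only at r7c2. So r7c2=5.
Step 33. [r9c9∈{7}] r9c9 has the single candidate 7. So r9c9=7.
Step 34. [r3c5∈{1}] only 1 remains possible at r3c5, so r3c5=1.
Step 35. [r5c2∈{6}] nothing but 6 survives at r5c2 ⇒ r5c2=6.
Step 36. [r4c7∈{8}] r4c7 has the single candidate 8 ⇒ r4c7=8.
Step 37. [r1c5∈{3}] r1c5's peers cover all but 3, so r1c5=3.
Step 38. [r2c8∈{1}] nothing but 1 survives at r2c8. So r2c8=1.
Step 39. [r8c8∈{4}] r8c8 has the single candidate 4. So r8c8=4.
Step 40. [r1c7∈{7}] nothing but 7 survives at r1c7. So r1c7=7.
Step 41. [r1c1∈{4}] nothing but 4 survives at r1c1 ⇒ r1c1=4.
Step 42. [r2c7∈{6}] only 6 remains possible at r2c7. So r2c7=6.
Step 43. [r3c9∈{9}] r3c9's peers cover all but 9. So r3c9=9.
Step 44. [r6c6∈{1}] only 1 remains possible at r6c6. So r6c6=1.
Step 45. [r8c4∈{6}] r8c4 is down to just 6 ⇒ r8c4=6.
Step 46. [r1c9∈{5}] nothing but 5 survives at r1c9, so r1c9=5.
Step 47. [r1c4∈{8}] r1c4 is down to just 8. So r1c4=8.
Step 48. [r7c1∈{6}] r7c1 is down to just 6 ⇒ r7c1=6.
Step 49. [r7c7∈{2}] only 2 remains possible at r7c7. So r7c7=2.
Step 50. [r8c6∈{7}] only 7 remains possible at r8c6, so r8c6=7.
Step 51. [r4c4∈{5}] r4c4 has the single candidate 5, so r4c4=5.
Step 52. [r1c3∈{1}] only 1 remains possible at r1c3. So r1c3=1.

Answer: 4 9 1 8 3 6 7 2 5 / 3 7 5 4 2 9 6 1 8 / 8 2 6 7 1 5 4 3 9 / 7 1 3 5 4 2 8 9 6 / 9 6 2 3 7 8 1 5 4 / 5 8 4 9 6 1 3 7 2 / 6 5 7 1 9 4 2 8 3 / 2 3 9 6 8 7 5 4 1 / 1 4 8 2 5 3 9 6 7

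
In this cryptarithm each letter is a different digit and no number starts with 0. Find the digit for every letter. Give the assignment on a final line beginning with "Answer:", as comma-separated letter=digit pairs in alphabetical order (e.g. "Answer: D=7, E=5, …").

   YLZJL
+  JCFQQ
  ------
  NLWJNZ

Step 1. [col 1: L + Q ≡ Z (mod 10)] column 1 (L + Q ≡ Z (mod 10), carry-in 0) doesn't pin Z yet; pick Z=7 and continue. So Z=7.
Step 2. [N] adding two 5-digit numbers gives at most 5+1 digits, and here it does — N is that final carry and must be 1 ⇒ N=1.
Step 3. [col 1: L + Q ≡ Z (mod 10)] column 1 (L + Q ≡ Z (mod 10), carry-in 0) doesn't pin Q yet; pick Q=3 and continue ⇒ Q=3.
Step 4. [col 1: L + Q ≡ Z (mod 10)] column 1: given Q=3, Z=7, carry-in 0, and digits 1,3,7 already taken and all letters distinct, L+Q≡Z (mod 10) forces L=4, so L=4.
Step 5. [col 2: J + Q ≡ N (mod 10)] column 2 reads J+Q+carry(0)=N with Q=3, N=1; with digits 1,3,4,7 already taken and all letters distinct, the only value for J is 8 ⇒ J=8.
Step 6. [col 3: Z + F ≡ J (mod 10)] in column 3 we have Z+F≡J with carry-in 1; given Z=7, J=8 and digits 1,3,4,7,8 already taken and all letters distinct, that pins F to 0, so F=0.
Step 7. [col 4: L + C ≡ W (mod 10)] column 4 (L + C ≡ W (mod 10), carry-in 0) doesn't pin W yet; pick W=9 and continue. So W=9.
Step 8. [col 4: L + C ≡ W (mod 10)] in column 4 we have L+C≡W with carry-in 0; given L=4, W=9 and digits 0,1,3,4,7,8,9 already taken and all letters distinct, that pins C to 5. So C=5.
Step 9. [col 5: Y + J ≡ L (mod 10)] column 5 reads Y+J+carry(0)=L with J=8, L=4; with digits 0,1,3,4,5,7,8,9 already taken and all letters distinct, the only value for Y is 6. So Y=6.

Answer: C=5, F=0, J=8, L=4, N=1, Q=3, W=9, Y=6, Z=7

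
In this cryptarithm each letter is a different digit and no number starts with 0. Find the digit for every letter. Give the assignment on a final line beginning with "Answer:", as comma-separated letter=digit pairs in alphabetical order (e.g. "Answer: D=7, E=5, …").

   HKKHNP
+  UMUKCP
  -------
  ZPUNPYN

Step 1. [Z] Z is the leading digit of a 7-digit sum of two 6-digit numbers; the final carry is exactly 1 ⇒ Z=1.
Step 2. [col 1: P + P ≡ N (mod 10)] column 1 (P + P ≡ N (mod 10), carry-in 0) doesn't pin P yet; pick P=2 and continue ⇒ P=2.
Step 3. [col 1: P + P ≡ N (mod 10)] column 1 reads P+P+carry(0)=N with P=2; with digits 1,2 already taken and all letters distinct, the only value for N is 4, so N=4.
Step 4. [col 2: N + C ≡ Y (mod 10)] several values work for Y in column 2 (N + C ≡ Y (mod 10), carry-in 0); try Y=3, so Y=3.
Step 5. [col 2: N + C ≡ Y (mod 10)] in column 2 we have N+C≡Y with carry-in 0; given N=4, Y=3 and digits 1,2,3,4 already taken and all letters distinct, that pins C to 9, so C=9.
Step 6. [col 3: H + K ≡ P (mod 10)] several values work for H in column 3 (H + K ≡ P (mod 10), carry-in 1); try H=5. So H=5.
Step 7. [col 3: H + K ≡ P (mod 10)] column 3 reads H+K+carry(1)=P with H=5, P=2; with digits 1,2,3,4,5,9 already taken and all letters distinct, the only value for K is 6. So K=6.
Step 8. [col 4: K + U ≡ N (mod 10)] column 4 reads K+U+carry(1)=N with K=6, N=4; with digits 1,2,3,4,5,6,9 already taken and all letters distinct, the only value for U is 7. So U=7.
Step 9. [col 5: K + M ≡ U (mod 10)] column 5 reads K+M+carry(1)=U with K=6, U=7; with digits 1,2,3,4,5,6,7,9 already taken and all letters distinct, the only value for M is 0, so M=0.

Answer: C=9, H=5, K=6, M=0, N=4, P=2, U=7, Y=3, Z=1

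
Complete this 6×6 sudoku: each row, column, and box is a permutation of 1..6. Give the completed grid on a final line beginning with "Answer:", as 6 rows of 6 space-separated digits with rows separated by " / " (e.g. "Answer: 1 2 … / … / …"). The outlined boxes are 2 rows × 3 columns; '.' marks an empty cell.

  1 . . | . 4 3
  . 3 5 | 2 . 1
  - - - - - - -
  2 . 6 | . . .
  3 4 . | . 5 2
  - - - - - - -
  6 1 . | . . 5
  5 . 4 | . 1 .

Step 1. [r6c4∈{3,6}] 3 has one home in row 6: r6c4. So r6c4=3.
Step 2. [r1c2∈{2,6}] r1c2 is the only open cell in col 2 admitting 6. So r1c2=6.
Step 3. [r3c4∈{1,4}] 1 has one home in row 3: r3c4 ⇒ r3c4=1.
Step 4. [r5c3∈{2,3}] in row 5, 3 fits only at r5c3. So r5c3=3.
Step 5. [r2c1∈{4}] r2c1's peers cover all but 4, so r2c1=4.
Step 6. [r3c2∈{5}] nothing but 5 survives at r3c2, so r3c2=5.
Step 7. [r2c5∈{6}] r2c5 is down to just 6, so r2c5=6.
Step 8. [r4c3∈{1}] r4c3 has the single candidate 1. So r4c3=1.
Step 9. [r5c4∈{4}] r5c4 has the single candidate 4, so r5c4=4.
Step 10. [r6c6∈{6}] r6c6 has the single candidate 6, so r6c6=6.
Step 11. [r6c2∈{2}] r6c2's peers cover all but 2. So r6c2=2.
Step 12. [r1c3∈{2}] nothing but 2 survives at r1c3 ⇒ r1c3=2.
Step 13. [r3c6∈{4}] r3c6's peers cover all but 4. So r3c6=4.
Step 14. [r3c5∈{3}] r3c5 is down to just 3 ⇒ r3c5=3.
Step 15. [r1c4∈{5}] r1c4 has the single candidate 5 ⇒ r1c4=5.
Step 16. [r4c4∈{6}] r4c4 has the single candidate 6, so r4c4=6.
Step 17. [r5c5∈{2}] r5c5 is down to just 2, so r5c5=2.

Answer: 1 6 2 5 4 3 / 4 3 5 2 6 1 / 2 5 6 1 3 4 / 3 4 1 6 5 2 / 6 1 3 4 2 5 / 5 2 4 3 1 6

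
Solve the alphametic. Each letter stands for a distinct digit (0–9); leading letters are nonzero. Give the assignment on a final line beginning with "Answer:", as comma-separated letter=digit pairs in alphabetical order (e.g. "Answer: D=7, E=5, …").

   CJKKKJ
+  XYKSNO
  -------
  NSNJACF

Step 1. [col 1: J + O ≡ F (mod 10)] several values work for J in column 1 (J + O ≡ F (mod 10), carry-in 0); try J=3, so J=3.
Step 2. [col 1: J + O ≡ F (mod 10)] F=2 is one option consistent with column 1 (J + O ≡ F (mod 10), carry-in 0) — take it. So F=2.
Step 3. [col 1: J + O ≡ F (mod 10)] column 1 reads J+O+carry(0)=F with J=3, F=2; with digits 2,3 already taken and all letters distinct, the only value for O is 9. So O=9.
Step 4. [col 2: K + N ≡ C (mod 10)] column 2 (K + N ≡ C (mod 10), carry-in 1) doesn't pin K yet; pick K=6 and continue ⇒ K=6.
Step 5. [col 2: K + N ≡ C (mod 10)] no forcing yet in column 2 (carry-in 1); N=1 is free and consistent — try it ⇒ N=1.
Step 6. [col 2: K + N ≡ C (mod 10)] column 2: given K=6, N=1, carry-in 1, and digits 1,2,3,6,9 already taken and all letters distinct, K+N≡C (mod 10) forces C=8. So C=8.
Step 7. [col 3: K + S ≡ A (mod 10)] column 3 reads K+S+carry(0)=A with K=6; with digits 1,2,3,6,8,9 already taken and all letters distinct, the only value for A is 0, so A=0.
Step 8. [col 3: K + S ≡ A (mod 10)] in column 3 we have K+S≡A with carry-in 0; given K=6, A=0 and digits 0,1,2,3,6,8,9 already taken and all letters distinct, that pins S to 4. So S=4.
Step 9. [col 5: J + Y ≡ N (mod 10)] column 5 reads J+Y+carry(1)=N with J=3, N=1; with digits 0,1,2,3,4,6,8,9 already taken and all letters distinct, the only value for Y is 7. So Y=7.
Step 10. [col 6: C + X ≡ S (mod 10)] in column 6 we have C+X≡S with carry-in 1; given C=8, S=4 and digits 0,1,2,3,4,6,7,8,9 already taken and all letters distinct, that pins X to 5 ⇒ X=5.

Answer: A=0, C=8, F=2, J=3, K=6, N=1, O=9, S=4, X=5, Y=7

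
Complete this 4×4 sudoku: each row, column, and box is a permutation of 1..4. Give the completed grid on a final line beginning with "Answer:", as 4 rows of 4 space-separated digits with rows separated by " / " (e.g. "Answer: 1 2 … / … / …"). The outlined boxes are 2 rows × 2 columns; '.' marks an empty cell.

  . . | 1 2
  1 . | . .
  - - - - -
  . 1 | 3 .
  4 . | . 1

Step 1. [r2c2∈{2,3,4}] row 2 places 2 nowhere but r2c2 ⇒ r2c2=2.
Step 2. [r2c4∈{3,4}] across row 2, 3 lands solely at r2c4 ⇒ r2c4=3.
Step 3. [r1c1∈{3}] only 3 remains possible at r1c1, so r1c1=3.
Step 4. [r3c1∈{2}] r3c1 is down to just 2 ⇒ r3c1=2.
Step 5. [r4c3∈{2}] only 2 remains possible at r4c3. So r4c3=2.
Step 6. [r1c2∈{4}] r1c2 is down to just 4 ⇒ r1c2=4.
Step 7. [r2c3∈{4}] r2c3's peers cover all but 4 ⇒ r2c3=4.
Step 8. [r4c2∈{3}] nothing but 3 survives at r4c2 ⇒ r4c2=3.
Step 9. [r3c4∈{4}] nothing but 4 survives at r3c4 ⇒ r3c4=4.

Answer: 3 4 1 2 / 1 2 4 3 / 2 1 3 4 / 4 3 2 1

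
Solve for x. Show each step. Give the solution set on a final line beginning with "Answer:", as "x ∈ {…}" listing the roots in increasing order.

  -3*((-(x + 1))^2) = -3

Step 1. [-3*((-(x + 1))^2) = -3] divide by the outer -3 ⇒ div: (-(x + 1))^2 = 1.
Step 2. [(-(x + 1))^2 = 1] LHS squared, RHS 1 ≥ 0: apply √ (±), so sqrt: -(x + 1) = 1 or -1.
Step 3. [-(x + 1) = 1 or -1] LHS negated; negate both sides. So neg: x + 1 = -1 or 1.
Step 4. [x + 1 = -1 or 1] +1 is outermost — subtract 1 both sides. So sub: x = -2 or 0.

Answer: x ∈ {-2, 0}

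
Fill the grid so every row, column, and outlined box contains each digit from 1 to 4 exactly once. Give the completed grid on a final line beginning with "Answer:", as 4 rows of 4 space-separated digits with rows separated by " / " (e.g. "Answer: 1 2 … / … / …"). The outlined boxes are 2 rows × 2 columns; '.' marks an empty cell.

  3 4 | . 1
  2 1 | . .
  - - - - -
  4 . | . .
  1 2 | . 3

Step 1. [r1c3∈{2}] r1c3 is down to just 2, so r1c3=2.
Step 2. [r4c3∈{4}] r4c3 has the single candidate 4, so r4c3=4.
Step 3. [r3c3∈{1}] r3c3 is down to just 1. So r3c3=1.
Step 4. [r2c4∈{4}] r2c4 has the single candidate 4, so r2c4=4.
Step 5. [r3c4∈{2}] r3c4 has the single candidate 2 ⇒ r3c4=2.
Step 6. [r3c2∈{3}] only 3 remains possible at r3c2, so r3c2=3.
Step 7. [r2c3∈{3}] nothing but 3 survives at r2c3. So r2c3=3.

Answer: 3 4 2 1 / 2 1 3 4 / 4 3 1 2 / 1 2 4 3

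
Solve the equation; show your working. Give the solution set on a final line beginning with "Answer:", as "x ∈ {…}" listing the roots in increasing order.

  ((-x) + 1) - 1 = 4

Step 1. [((-x) + 1) - 1 = 4] -1 is outermost — add 1 both sides ⇒ sub: (-x) + 1 = 5.
Step 2. [(-x) + 1 = 5] +1 is outermost — subtract 1 both sides, so sub: -x = 4.
Step 3. [-x = 4] leading − — multiply by −1. So neg: x = -4.

Answer: x ∈ {-4}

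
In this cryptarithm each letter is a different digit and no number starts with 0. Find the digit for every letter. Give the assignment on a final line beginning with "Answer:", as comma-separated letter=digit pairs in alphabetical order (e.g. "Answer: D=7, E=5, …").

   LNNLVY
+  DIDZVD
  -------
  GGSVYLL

Step 1. [col 1: Y + D ≡ L (mod 10)] several values work for D in column 1 (Y + D ≡ L (mod 10), carry-in 0); try D=4, so D=4.
Step 2. [col 1: Y + D ≡ L (mod 10)] no forcing yet in column 1 (carry-in 0); L=6 is free and consistent — try it. So L=6.
Step 3. [col 1: Y + D ≡ L (mod 10)] from column 1 (D=4, L=6, carry-in 0, digits 4,6 already taken and all letters distinct): Y must equal 2 ⇒ Y=2.
Step 4. [G] the sum has 7 digits but both addends have 6; that extra leading digit G is the final carry, namely 1 ⇒ G=1.
Step 5. [col 2: V + V ≡ L (mod 10)] V=8 is one option consistent with column 2 (V + V ≡ L (mod 10), carry-in 0) — take it ⇒ V=8.
Step 6. [col 3: L + Z ≡ Y (mod 10)] column 3: given L=6, Y=2, carry-in 1, and digits 1,2,4,6,8 already taken and all letters distinct, L+Z≡Y (mod 10) forces Z=5 ⇒ Z=5.
Step 7. [col 4: N + D ≡ V (mod 10)] from column 4 (D=4, V=8, carry-in 1, digits 1,2,4,5,6,8 already taken and all letters distinct): N must equal 3. So N=3.
Step 8. [col 5: N + I ≡ S (mod 10)] column 5 reads N+I+carry(0)=S with N=3; with digits 1,2,3,4,5,6,8 already taken and all letters distinct, the only value for I is 7 ⇒ I=7.
Step 9. [col 5: N + I ≡ S (mod 10)] column 5 reads N+I+carry(0)=S with N=3, I=7; with digits 1,2,3,4,5,6,7,8 already taken and all letters distinct, the only value for S is 0 ⇒ S=0.

Answer: D=4, G=1, I=7, L=6, N=3, S=0, V=8, Y=2, Z=5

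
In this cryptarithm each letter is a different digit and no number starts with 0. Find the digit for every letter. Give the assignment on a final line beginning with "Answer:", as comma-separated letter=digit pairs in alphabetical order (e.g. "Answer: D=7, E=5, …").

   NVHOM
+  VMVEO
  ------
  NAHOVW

Step 1. [col 1: M + O ≡ W (mod 10)] several values work for M in column 1 (M + O ≡ W (mod 10), carry-in 0); try M=5. So M=5.
Step 2. [col 1: M + O ≡ W (mod 10)] W=7 is one option consistent with column 1 (M + O ≡ W (mod 10), carry-in 0) — take it. So W=7.
Step 3. [col 1: M + O ≡ W (mod 10)] in column 1 we have M+O≡W with carry-in 0; given M=5, W=7 and digits 5,7 already taken and all letters distinct, that pins O to 2, so O=2.
Step 4. [col 2: O + E ≡ V (mod 10)] column 2 (O + E ≡ V (mod 10), carry-in 0) doesn't pin E yet; pick E=6 and continue ⇒ E=6.
Step 5. [col 2: O + E ≡ V (mod 10)] column 2: given O=2, E=6, carry-in 0, and digits 2,5,6,7 already taken and all letters distinct, O+E≡V (mod 10) forces V=8, so V=8.
Step 6. [col 3: H + V ≡ O (mod 10)] from column 3 (V=8, O=2, carry-in 0, digits 2,5,6,7,8 already taken and all letters distinct): H must equal 4, so H=4.
Step 7. [col 5: N + V ≡ A (mod 10)] A=0 is one option consistent with column 5 (N + V ≡ A (mod 10), carry-in 1) — take it ⇒ A=0.
Step 8. [col 5: N + V ≡ A (mod 10)] in column 5 we have N+V≡A with carry-in 1; given V=8, A=0 and digits 0,2,4,5,6,7,8 already taken and all letters distinct, that pins N to 1, so N=1.

Answer: A=0, E=6, H=4, M=5, N=1, O=2, V=8, W=7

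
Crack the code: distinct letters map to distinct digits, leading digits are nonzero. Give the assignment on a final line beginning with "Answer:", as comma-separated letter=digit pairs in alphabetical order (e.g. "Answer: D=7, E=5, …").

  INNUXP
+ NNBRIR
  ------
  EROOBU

Step 1. [col 1: P + R ≡ U (mod 10)] column 1 (P + R ≡ U (mod 10), carry-in 0) doesn't pin R yet; pick R=6 and continue ⇒ R=6.
Step 2. [col 1: P + R ≡ U (mod 10)] several values work for P in column 1 (P + R ≡ U (mod 10), carry-in 0); try P=1, so P=1.
Step 3. [col 1: P + R ≡ U (mod 10)] in column 1 we have P+R≡U with carry-in 0; given P=1, R=6 and digits 1,6 already taken and all letters distinct, that pins U to 7 ⇒ U=7.
Step 4. [col 2: X + I ≡ B (mod 10)] X=8 is one option consistent with column 2 (X + I ≡ B (mod 10), carry-in 0) — take it ⇒ X=8.
Step 5. [col 2: X + I ≡ B (mod 10)] column 2 (X + I ≡ B (mod 10), carry-in 0) doesn't pin B yet; pick B=0 and continue, so B=0.
Step 6. [col 2: X + I ≡ B (mod 10)] column 2 reads X+I+carry(0)=B with X=8, B=0; with digits 0,1,6,7,8 already taken and all letters distinct, the only value for I is 2, so I=2.
Step 7. [col 3: U + R ≡ O (mod 10)] in column 3 we have U+R≡O with carry-in 1; given U=7, R=6 and digits 0,1,2,6,7,8 already taken and all letters distinct, that pins O to 4. So O=4.
Step 8. [col 4: N + B ≡ O (mod 10)] column 4 reads N+B+carry(1)=O with B=0, O=4; with digits 0,1,2,4,6,7,8 already taken and all letters distinct, the only value for N is 3, so N=3.
Step 9. [col 6: I + N ≡ E (mod 10)] column 6 reads I+N+carry(0)=E with I=2, N=3; with digits 0,1,2,3,4,6,7,8 already taken and all letters distinct, the only value for E is 5 ⇒ E=5.

Answer: B=0, E=5, I=2, N=3, O=4, P=1, R=6, U=7, X=8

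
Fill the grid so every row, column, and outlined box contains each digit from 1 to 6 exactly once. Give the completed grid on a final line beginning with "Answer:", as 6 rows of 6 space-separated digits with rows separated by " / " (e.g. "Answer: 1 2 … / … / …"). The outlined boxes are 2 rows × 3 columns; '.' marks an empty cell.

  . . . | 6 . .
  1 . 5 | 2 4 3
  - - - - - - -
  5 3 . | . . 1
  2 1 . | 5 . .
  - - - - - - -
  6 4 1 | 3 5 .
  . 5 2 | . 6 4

Step 1. [r4c3∈{4,6}] row 4 places 4 nowhere but r4c3, so r4c3=4.
Step 2. [r1c3∈{3}] r1c3's peers cover all but 3 ⇒ r1c3=3.
Step 3. [r2c2∈{6}] nothing but 6 survives at r2c2, so r2c2=6.
Step 4. [r6c4∈{1}] r6c4's peers cover all but 1, so r6c4=1.
Step 5. [r1c2∈{2}] nothing but 2 survives at r1c2. So r1c2=2.
Step 6. [r3c5∈{2}] r3c5 has the single candidate 2, so r3c5=2.
Step 7. [r6c1∈{3}] r6c1 has the single candidate 3, so r6c1=3.
Step 8. [r4c5∈{3}] r4c5 is down to just 3. So r4c5=3.
Step 9. [r1c1∈{4}] r1c1 has the single candidate 4, so r1c1=4.
Step 10. [r1c5∈{1}] r1c5 has the single candidate 1 ⇒ r1c5=1.
Step 11. [r3c4∈{4}] r3c4 is down to just 4 ⇒ r3c4=4.
Step 12. [r5c6∈{2}] r5c6 has the single candidate 2. So r5c6=2.
Step 13. [r3c3∈{6}] r3c3 has the single candidate 6 ⇒ r3c3=6.
Step 14. [r4c6∈{6}] only 6 remains possible at r4c6 ⇒ r4c6=6.
Step 15. [r1c6∈{5}] r1c6's peers cover all but 5 ⇒ r1c6=5.

Answer: 4 2 3 6 1 5 / 1 6 5 2 4 3 / 5 3 6 4 2 1 / 2 1 4 5 3 6 / 6 4 1 3 5 2 / 3 5 2 1 6 4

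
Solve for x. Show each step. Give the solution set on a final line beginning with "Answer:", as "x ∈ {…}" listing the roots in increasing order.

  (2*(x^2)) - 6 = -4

Step 1. [(2*(x^2)) - 6 = -4] 6 comes off first (add 6) ⇒ sub: 2*(x^2) = 2.
Step 2. [2*(x^2) = 2] 2 out front; divide by 2 ⇒ div: x^2 = 1.
Step 3. [x^2 = 1] √ both sides: 1 ≥ 0 gives two branches ⇒ sqrt: x = 1 or -1.

Answer: x ∈ {-1, 1}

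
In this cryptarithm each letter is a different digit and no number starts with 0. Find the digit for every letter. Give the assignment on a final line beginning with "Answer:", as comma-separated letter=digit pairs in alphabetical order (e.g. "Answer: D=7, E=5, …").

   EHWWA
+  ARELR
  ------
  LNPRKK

Step 1. [col 1: A + R ≡ K (mod 10)] several values work for K in column 1 (A + R ≡ K (mod 10), carry-in 0); try K=7. So K=7.
Step 2. [col 1: A + R ≡ K (mod 10)] no forcing yet in column 1 (carry-in 0); A=3 is free and consistent — try it. So A=3.
Step 3. [col 1: A + R ≡ K (mod 10)] from column 1 (A=3, K=7, carry-in 0, digits 3,7 already taken and all letters distinct): R must equal 4 ⇒ R=4.
Step 4. [col 2: W + L ≡ K (mod 10)] several values work for W in column 2 (W + L ≡ K (mod 10), carry-in 0); try W=6, so W=6.
Step 5. [col 2: W + L ≡ K (mod 10)] column 2: given W=6, K=7, carry-in 0, and digits 3,4,6,7 already taken and all letters distinct, W+L≡K (mod 10) forces L=1 ⇒ L=1.
Step 6. [col 3: W + E ≡ R (mod 10)] column 3: given W=6, R=4, carry-in 0, and digits 1,3,4,6,7 already taken and all letters distinct, W+E≡R (mod 10) forces E=8 ⇒ E=8.
Step 7. [col 4: H + R ≡ P (mod 10)] H=5 is one option consistent with column 4 (H + R ≡ P (mod 10), carry-in 1) — take it ⇒ H=5.
Step 8. [col 4: H + R ≡ P (mod 10)] from column 4 (H=5, R=4, carry-in 1, digits 1,3,4,5,6,7,8 already taken and all letters distinct): P must equal 0, so P=0.
Step 9. [col 5: E + A ≡ N (mod 10)] from column 5 (E=8, A=3, carry-in 1, digits 0,1,3,4,5,6,7,8 already taken and all letters distinct): N must equal 2 ⇒ N=2.

Answer: A=3, E=8, H=5, K=7, L=1, N=2, P=0, R=4, W=6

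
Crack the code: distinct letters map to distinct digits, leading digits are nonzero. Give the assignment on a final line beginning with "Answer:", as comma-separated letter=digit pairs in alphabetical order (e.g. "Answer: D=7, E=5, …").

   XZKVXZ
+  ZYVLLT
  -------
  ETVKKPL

Step 1. [col 1: Z + T ≡ L (mod 10)] several values work for T in column 1 (Z + T ≡ L (mod 10), carry-in 0); try T=2, so T=2.
Step 2. [col 1: Z + T ≡ L (mod 10)] L=8 is one option consistent with column 1 (Z + T ≡ L (mod 10), carry-in 0) — take it, so L=8.
Step 3. [col 1: Z + T ≡ L (mod 10)] column 1 reads Z+T+carry(0)=L with T=2, L=8; with digits 2,8 already taken and all letters distinct, the only value for Z is 6 ⇒ Z=6.
Step 4. [E] adding two 6-digit numbers gives at most 6+1 digits, and here it does — E is that final carry and must be 1, so E=1.
Step 5. [col 2: X + L ≡ P (mod 10)] X=5 is one option consistent with column 2 (X + L ≡ P (mod 10), carry-in 0) — take it ⇒ X=5.
Step 6. [col 2: X + L ≡ P (mod 10)] from column 2 (X=5, L=8, carry-in 0, digits 1,2,5,6,8 already taken and all letters distinct): P must equal 3, so P=3.
Step 7. [col 3: V + L ≡ K (mod 10)] from column 3 (L=8, carry-in 1, digits 1,2,3,5,6,8 already taken and all letters distinct): V must equal 0, so V=0.
Step 8. [col 3: V + L ≡ K (mod 10)] from column 3 (V=0, L=8, carry-in 1, digits 0,1,2,3,5,6,8 already taken and all letters distinct): K must equal 9, so K=9.
Step 9. [col 5: Z + Y ≡ V (mod 10)] column 5 reads Z+Y+carry(0)=V with Z=6, V=0; with digits 0,1,2,3,5,6,8,9 already taken and all letters distinct, the only value for Y is 4. So Y=4.

Answer: E=1, K=9, L=8, P=3, T=2, V=0, X=5, Y=4, Z=6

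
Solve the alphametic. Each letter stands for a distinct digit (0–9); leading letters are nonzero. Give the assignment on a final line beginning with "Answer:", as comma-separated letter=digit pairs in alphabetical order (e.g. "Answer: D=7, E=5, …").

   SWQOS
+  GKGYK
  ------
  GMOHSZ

Step 1. [col 1: S + K ≡ Z (mod 10)] column 1 (S + K ≡ Z (mod 10), carry-in 0) doesn't pin K yet; pick K=9 and continue ⇒ K=9.
Step 2. [col 1: S + K ≡ Z (mod 10)] column 1 (S + K ≡ Z (mod 10), carry-in 0) doesn't pin Z yet; pick Z=7 and continue, so Z=7.
Step 3. [G] the sum has 6 digits but both addends have 5; that extra leading digit G is the final carry, namely 1, so G=1.
Step 4. [col 1: S + K ≡ Z (mod 10)] column 1: given K=9, Z=7, carry-in 0, and digits 1,7,9 already taken and all letters distinct, S+K≡Z (mod 10) forces S=8. So S=8.
Step 5. [col 2: O + Y ≡ S (mod 10)] column 2 (O + Y ≡ S (mod 10), carry-in 1) doesn't pin Y yet; pick Y=2 and continue ⇒ Y=2.
Step 6. [col 2: O + Y ≡ S (mod 10)] from column 2 (Y=2, S=8, carry-in 1, digits 1,2,7,8,9 already taken and all letters distinct): O must equal 5 ⇒ O=5.
Step 7. [col 3: Q + G ≡ H (mod 10)] column 3 reads Q+G+carry(0)=H with G=1; with digits 1,2,5,7,8,9 already taken and all letters distinct, the only value for Q is 3, so Q=3.
Step 8. [col 3: Q + G ≡ H (mod 10)] from column 3 (Q=3, G=1, carry-in 0, digits 1,2,3,5,7,8,9 already taken and all letters distinct): H must equal 4. So H=4.
Step 9. [col 4: W + K ≡ O (mod 10)] from column 4 (K=9, O=5, carry-in 0, digits 1,2,3,4,5,7,8,9 already taken and all letters distinct): W must equal 6. So W=6.
Step 10. [col 5: S + G ≡ M (mod 10)] in column 5 we have S+G≡M with carry-in 1; given S=8, G=1 and digits 1,2,3,4,5,6,7,8,9 already taken and all letters distinct, that pins M to 0. So M=0.

Answer: G=1, H=4, K=9, M=0, O=5, Q=3, S=8, W=6, Y=2, Z=7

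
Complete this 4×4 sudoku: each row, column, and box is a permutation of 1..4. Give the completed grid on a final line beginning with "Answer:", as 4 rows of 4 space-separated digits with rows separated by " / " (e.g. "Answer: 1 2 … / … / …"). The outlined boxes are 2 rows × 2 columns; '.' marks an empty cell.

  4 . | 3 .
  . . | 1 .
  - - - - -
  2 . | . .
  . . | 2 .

Step 1. [r4c1∈{1,3}] r4c1 is the only open cell in col 1 admitting 1 ⇒ r4c1=1.
Step 2. [r2c4∈{2,4}] across row 2, 4 lands solely at r2c4. So r2c4=4.
Step 3. [r2c2∈{2,3}] 2 has one home in row 2: r2c2, so r2c2=2.
Step 4. [r4c4∈{3}] r4c4 has the single candidate 3 ⇒ r4c4=3.
Step 5. [r3c2∈{3,4}] across row 3, 3 lands solely at r3c2, so r3c2=3.
Step 6. [r2c1∈{3}] r2c1's peers cover all but 3, so r2c1=3.
Step 7. [r3c3∈{4}] only 4 remains possible at r3c3. So r3c3=4.
Step 8. [r1c4∈{2}] nothing but 2 survives at r1c4 ⇒ r1c4=2.
Step 9. [r3c4∈{1}] only 1 remains possible at r3c4. So r3c4=1.
Step 10. [r4c2∈{4}] r4c2 is down to just 4. So r4c2=4.
Step 11. [r1c2∈{1}] r1c2 is down to just 1 ⇒ r1c2=1.

Answer: 4 1 3 2 / 3 2 1 4 / 2 3 4 1 / 1 4 2 3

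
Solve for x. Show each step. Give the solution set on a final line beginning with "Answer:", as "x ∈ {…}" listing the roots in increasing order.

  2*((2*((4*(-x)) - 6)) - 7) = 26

Step 1. [2*((2*((4*(-x)) - 6)) - 7) = 26] divide by the outer 2 ⇒ div: (2*((4*(-x)) - 6)) - 7 = 13.
Step 2. [(2*((4*(-x)) - 6)) - 7 = 13] peel the -7: add 7 from each side ⇒ sub: 2*((4*(-x)) - 6) = 20.
Step 3. [2*((4*(-x)) - 6) = 20] LHS = 2·(…); ÷2 both sides ⇒ div: (4*(-x)) - 6 = 10.
Step 4. [(4*(-x)) - 6 = 10] -6 is outermost — add 6 both sides. So sub: 4*(-x) = 16.
Step 5. [4*(-x) = 16] 4·(inner) — divide through by 4 ⇒ div: -x = 4.
Step 6. [-x = 4] leading − — multiply by −1. So neg: x = -4.

Answer: x ∈ {-4}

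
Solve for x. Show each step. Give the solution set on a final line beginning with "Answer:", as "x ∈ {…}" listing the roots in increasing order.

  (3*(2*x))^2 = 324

Step 1. [(3*(2*x))^2 = 324] LHS squared, RHS 324 ≥ 0: apply √ (±) ⇒ sqrt: 3*(2*x) = 18 or -18.
Step 2. [3*(2*x) = 18 or -18] 3 out front; divide by 3. So div: 2*x = 6 or -6.
Step 3. [2*x = 6 or -6] leading coefficient 2: divide by 2 ⇒ div: x = 3 or -3.

Answer: x ∈ {-3, 3}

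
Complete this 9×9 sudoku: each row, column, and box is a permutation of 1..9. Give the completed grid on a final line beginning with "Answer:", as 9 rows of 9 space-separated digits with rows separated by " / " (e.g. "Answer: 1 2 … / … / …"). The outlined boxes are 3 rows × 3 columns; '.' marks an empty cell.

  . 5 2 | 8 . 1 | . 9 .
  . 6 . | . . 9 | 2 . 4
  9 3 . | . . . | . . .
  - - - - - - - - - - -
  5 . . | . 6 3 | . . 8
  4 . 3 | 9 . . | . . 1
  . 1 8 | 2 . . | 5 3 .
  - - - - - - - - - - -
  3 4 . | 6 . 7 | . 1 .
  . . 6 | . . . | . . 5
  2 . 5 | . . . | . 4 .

Step 1. [r1c1∈{7}] r1c1 is down to just 7, so r1c1=7.
Step 2. [r9c6∈{8}] r9c6 is down to just 8 ⇒ r9c6=8.
Step 3. [r3c6∈{2,4,5,6}] 6 has one home in col 6: r3c6, so r3c6=6.
Step 4. [r3c9∈{7}] nothing but 7 survives at r3c9. So r3c9=7.
Step 5. [r7c3∈{9}] r7c3's peers cover all but 9 ⇒ r7c3=9.
Step 6. [r1c5∈{3,4}] 4 has one home in row 1: r1c5 ⇒ r1c5=4.
Step 7. [r4c3∈{7}] nothing but 7 survives at r4c3, so r4c3=7.
Step 8. [r7c5∈{2,5}] in row 7, 5 fits only at r7c5. So r7c5=5.
Step 9. [r8c1∈{1,8}] r8c1 is the only open cell in box 7 admitting 1. So r8c1=1.
Step 10. [r5c8∈{2,6,7}] in col 8, 6 fits only at r5c8. So r5c8=6.
Step 11. [r8c8∈{2,7,8}] across col 8, 7 lands solely at r8c8. So r8c8=7.
Step 12. [r2c4∈{3,5,7}] col 4 places 7 nowhere but r2c4 ⇒ r2c4=7.
Step 13. [r9c5∈{1,3,9}] 1 has one home in col 5: r9c5, so r9c5=1.
Step 14. [r9c4∈{3}] only 3 remains possible at r9c4 ⇒ r9c4=3.
Step 15. [r8c7∈{3,8,9}] r8c7 is the only open cell in row 8 admitting 3. So r8c7=3.
Step 16. [r8c4∈{4}] r8c4's peers cover all but 4. So r8c4=4.
Step 17. [r1c7∈{6}] only 6 remains possible at r1c7. So r1c7=6.
Step 18. [r9c7∈{9}] r9c7 has the single candidate 9. So r9c7=9.
Step 19. [r3c7∈{1,8}] col 7 places 1 nowhere but r3c7. So r3c7=1.
Step 20. [r3c8∈{5,8}] in row 3, 8 fits only at r3c8 ⇒ r3c8=8.
Step 21. [r5c2∈{2}] nothing but 2 survives at r5c2 ⇒ r5c2=2.
Step 22. [r5c7∈{7}] r5c7 is down to just 7, so r5c7=7.
Step 23. [r8c5∈{2,9}] row 8 places 9 nowhere but r8c5, so r8c5=9.
Step 24. [r3c5∈{2}] only 2 remains possible at r3c5, so r3c5=2.
Step 25. [r9c9∈{6}] only 6 remains possible at r9c9. So r9c9=6.
Step 26. [r6c6∈{4}] only 4 remains possible at r6c6 ⇒ r6c6=4.
Step 27. [r3c4∈{5}] nothing but 5 survives at r3c4, so r3c4=5.
Step 28. [r8c2∈{8}] r8c2 is down to just 8, so r8c2=8.
Step 29. [r6c1∈{6}] nothing but 6 survives at r6c1. So r6c1=6.
Step 30. [r8c6∈{2}] nothing but 2 survives at r8c6, so r8c6=2.
Step 31. [r1c9∈{3}] nothing but 3 survives at r1c9, so r1c9=3.
Step 32. [r2c5∈{3}] r2c5 is down to just 3, so r2c5=3.
Step 33. [r2c3∈{1}] r2c3 is down to just 1 ⇒ r2c3=1.
Step 34. [r7c7∈{8}] nothing but 8 survives at r7c7 ⇒ r7c7=8.
Step 35. [r4c2∈{9}] only 9 remains possible at r4c2, so r4c2=9.
Step 36. [r2c8∈{5}] only 5 remains possible at r2c8. So r2c8=5.
Step 37. [r7c9∈{2}] only 2 remains possible at r7c9, so r7c9=2.
Step 38. [r9c2∈{7}] r9c2 is down to just 7 ⇒ r9c2=7.
Step 39. [r5c6∈{5}] r5c6 has the single candidate 5. So r5c6=5.
Step 40. [r6c5∈{7}] r6c5 has the single candidate 7. So r6c5=7.
Step 41. [r4c8∈{2}] r4c8 has the single candidate 2. So r4c8=2.
Step 42. [r6c9∈{9}] nothing but 9 survives at r6c9. So r6c9=9.
Step 43. [r5c5∈{8}] r5c5's peers cover all but 8. So r5c5=8.
Step 44. [r3c3∈{4}] r3c3's peers cover all but 4. So r3c3=4.
Step 45. [r2c1∈{8}] r2c1 is down to just 8, so r2c1=8.
Step 46. [r4c4∈{1}] nothing but 1 survives at r4c4, so r4c4=1.
Step 47. [r4c7∈{4}] only 4 remains possible at r4c7, so r4c7=4.

Answer: 7 5 2 8 4 1 6 9 3 / 8 6 1 7 3 9 2 5 4 / 9 3 4 5 2 6 1 8 7 / 5 9 7 1 6 3 4 2 8 / 4 2 3 9 8 5 7 6 1 / 6 1 8 2 7 4 5 3 9 / 3 4 9 6 5 7 8 1 2 / 1 8 6 4 9 2 3 7 5 / 2 7 5 3 1 8 9 4 6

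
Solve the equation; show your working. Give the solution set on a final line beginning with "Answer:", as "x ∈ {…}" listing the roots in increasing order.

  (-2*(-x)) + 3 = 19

Step 1. [(-2*(-x)) + 3 = 19] peel the +3: subtract 3 from each side ⇒ sub: -2*(-x) = 16.
Step 2. [-2*(-x) = 16] divide by the outer -2 ⇒ div: -x = -8.
Step 3. [-x = -8] LHS negated; negate both sides, so neg: x = 8.

Answer: x ∈ {8}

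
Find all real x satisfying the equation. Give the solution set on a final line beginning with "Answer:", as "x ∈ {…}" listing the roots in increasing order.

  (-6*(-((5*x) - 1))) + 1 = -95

Step 1. [(-6*(-((5*x) - 1))) + 1 = -95] subtract 1: x sits inside (… + 1) ⇒ sub: -6*(-((5*x) - 1)) = -96.
Step 2. [-6*(-((5*x) - 1)) = -96] -6·(inner) — divide through by -6 ⇒ div: -((5*x) - 1) = 16.
Step 3. [-((5*x) - 1) = 16] LHS negated; negate both sides, so neg: (5*x) - 1 = -16.
Step 4. [(5*x) - 1 = -16] peel the -1: add 1 from each side ⇒ sub: 5*x = -15.
Step 5. [5*x = -15] 5·(inner) — divide through by 5. So div: x = -3.

Answer: x ∈ {-3}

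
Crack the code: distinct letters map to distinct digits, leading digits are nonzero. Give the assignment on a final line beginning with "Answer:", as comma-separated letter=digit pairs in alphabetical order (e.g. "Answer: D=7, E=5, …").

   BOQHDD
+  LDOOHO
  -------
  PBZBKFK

Step 1. [col 1: D + O ≡ K (mod 10)] no forcing yet in column 1 (carry-in 0); K=2 is free and consistent — try it. So K=2.
Step 2. [P] adding two 6-digit numbers gives at most 6+1 digits, and here it does — P is that final carry and must be 1, so P=1.
Step 3. [col 1: D + O ≡ K (mod 10)] O=7 is one option consistent with column 1 (D + O ≡ K (mod 10), carry-in 0) — take it. So O=7.
Step 4. [col 1: D + O ≡ K (mod 10)] in column 1 we have D+O≡K with carry-in 0; given O=7, K=2 and digits 1,2,7 already taken and all letters distinct, that pins D to 5 ⇒ D=5.
Step 5. [col 2: D + H ≡ F (mod 10)] H=4 is one option consistent with column 2 (D + H ≡ F (mod 10), carry-in 1) — take it ⇒ H=4.
Step 6. [col 2: D + H ≡ F (mod 10)] column 2 reads D+H+carry(1)=F with D=5, H=4; with digits 1,2,4,5,7 already taken and all letters distinct, the only value for F is 0. So F=0.
Step 7. [col 4: Q + O ≡ B (mod 10)] in column 4 we have Q+O≡B with carry-in 1; given O=7 and digits 0,1,2,4,5,7 already taken and all letters distinct, that pins B to 6, so B=6.
Step 8. [col 4: Q + O ≡ B (mod 10)] in column 4 we have Q+O≡B with carry-in 1; given O=7, B=6 and digits 0,1,2,4,5,6,7 already taken and all letters distinct, that pins Q to 8. So Q=8.
Step 9. [col 5: O + D ≡ Z (mod 10)] column 5: given O=7, D=5, carry-in 1, and digits 0,1,2,4,5,6,7,8 already taken and all letters distinct, O+D≡Z (mod 10) forces Z=3, so Z=3.
Step 10. [col 6: B + L ≡ B (mod 10)] in column 6 we have B+L≡B with carry-in 1; given B=6 and digits 0,1,2,3,4,5,6,7,8 already taken and all letters distinct, that pins L to 9. So L=9.

Answer: B=6, D=5, F=0, H=4, K=2, L=9, O=7, P=1, Q=8, Z=3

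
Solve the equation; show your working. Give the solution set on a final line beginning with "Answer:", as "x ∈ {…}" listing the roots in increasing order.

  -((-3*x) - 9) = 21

Step 1. [-((-3*x) - 9) = 21] LHS negated; negate both sides ⇒ neg: (-3*x) - 9 = -21.
Step 2. [(-3*x) - 9 = -21] 9 comes off first (add 9), so sub: -3*x = -12.
Step 3. [-3*x = -12] -3·(inner) — divide through by -3. So div: x = 4.

Answer: x ∈ {4}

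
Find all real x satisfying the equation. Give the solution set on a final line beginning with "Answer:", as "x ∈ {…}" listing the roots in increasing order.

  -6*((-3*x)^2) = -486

Step 1. [-6*((-3*x)^2) = -486] divide by the outer -6. So div: (-3*x)^2 = 81.
Step 2. [(-3*x)^2 = 81] 81 ≥ 0, LHS is (·)² — take ±√, so sqrt: -3*x = 9 or -9.
Step 3. [-3*x = 9 or -9] leading coefficient -3: divide by -3, so div: x = -3 or 3.

Answer: x ∈ {-3, 3}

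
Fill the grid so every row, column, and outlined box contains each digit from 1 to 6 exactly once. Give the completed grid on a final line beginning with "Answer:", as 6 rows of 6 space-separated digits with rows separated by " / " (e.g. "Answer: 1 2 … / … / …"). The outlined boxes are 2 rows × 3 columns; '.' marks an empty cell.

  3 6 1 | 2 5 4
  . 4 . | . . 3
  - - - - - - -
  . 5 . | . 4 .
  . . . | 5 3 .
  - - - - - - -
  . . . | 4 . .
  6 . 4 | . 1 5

Step 1. [r5c5∈{2,6}] r5c5 is the only open cell in col 5 admitting 2, so r5c5=2.
Step 2. [r3c3∈{2,3,6}] in row 3, 3 fits only at r3c3 ⇒ r3c3=3.
Step 3. [r6c2∈{2,3}] r6c2 is the only open cell in row 6 admitting 2 ⇒ r6c2=2.
Step 4. [r4c2∈{1}] r4c2 has the single candidate 1. So r4c2=1.
Step 5. [r3c1∈{2}] r3c1 has the single candidate 2, so r3c1=2.
Step 6. [r5c3∈{5}] r5c3 is down to just 5 ⇒ r5c3=5.
Step 7. [r3c6∈{1,6}] r3c6 is the only open cell in col 6 admitting 1. So r3c6=1.
Step 8. [r3c4∈{6}] r3c4 is down to just 6, so r3c4=6.
Step 9. [r6c4∈{3}] r6c4 has the single candidate 3. So r6c4=3.
Step 10. [r4c6∈{2}] r4c6 is down to just 2 ⇒ r4c6=2.
Step 11. [r5c2∈{3}] r5c2's peers cover all but 3, so r5c2=3.
Step 12. [r5c1∈{1}] nothing but 1 survives at r5c1, so r5c1=1.
Step 13. [r4c1∈{4}] r4c1 has the single candidate 4, so r4c1=4.
Step 14. [r5c6∈{6}] r5c6 is down to just 6. So r5c6=6.
Step 15. [r2c5∈{6}] r2c5 has the single candidate 6, so r2c5=6.
Step 16. [r2c3∈{2}] nothing but 2 survives at r2c3, so r2c3=2.
Step 17. [r4c3∈{6}] r4c3 has the single candidate 6. So r4c3=6.
Step 18. [r2c1∈{5}] only 5 remains possible at r2c1. So r2c1=5.
Step 19. [r2c4∈{1}] r2c4 is down to just 1, so r2c4=1.

Answer: 3 6 1 2 5 4 / 5 4 2 1 6 3 / 2 5 3 6 4 1 / 4 1 6 5 3 2 / 1 3 5 4 2 6 / 6 2 4 3 1 5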